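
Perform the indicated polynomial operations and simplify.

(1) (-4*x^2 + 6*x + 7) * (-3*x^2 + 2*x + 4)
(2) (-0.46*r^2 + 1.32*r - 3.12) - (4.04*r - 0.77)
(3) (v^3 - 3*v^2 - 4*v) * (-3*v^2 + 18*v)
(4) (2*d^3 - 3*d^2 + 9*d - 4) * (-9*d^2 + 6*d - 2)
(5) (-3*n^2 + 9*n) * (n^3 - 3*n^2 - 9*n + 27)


(1) = 12*x^4 - 26*x^3 - 25*x^2 + 38*x + 28
(2) = -0.46*r^2 - 2.72*r - 2.35
(3) = -3*v^5 + 27*v^4 - 42*v^3 - 72*v^2
(4) = -18*d^5 + 39*d^4 - 103*d^3 + 96*d^2 - 42*d + 8
(5) = -3*n^5 + 18*n^4 - 162*n^2 + 243*n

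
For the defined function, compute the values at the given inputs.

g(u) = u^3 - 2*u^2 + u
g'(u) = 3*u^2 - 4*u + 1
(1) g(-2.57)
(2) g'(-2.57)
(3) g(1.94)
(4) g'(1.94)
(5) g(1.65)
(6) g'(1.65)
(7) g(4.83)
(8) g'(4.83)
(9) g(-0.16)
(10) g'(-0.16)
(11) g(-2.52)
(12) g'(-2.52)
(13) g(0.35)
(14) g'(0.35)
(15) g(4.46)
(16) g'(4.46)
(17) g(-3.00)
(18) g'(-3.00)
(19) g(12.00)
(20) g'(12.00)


(1) = -32.75
(2) = 31.09
(3) = 1.71
(4) = 4.53
(5) = 0.70
(6) = 2.57
(7) = 70.85
(8) = 51.67
(9) = -0.22
(10) = 1.72
(11) = -31.22
(12) = 30.13
(13) = 0.15
(14) = -0.03
(15) = 53.39
(16) = 42.83
(17) = -48.00
(18) = 40.00
(19) = 1452.00
(20) = 385.00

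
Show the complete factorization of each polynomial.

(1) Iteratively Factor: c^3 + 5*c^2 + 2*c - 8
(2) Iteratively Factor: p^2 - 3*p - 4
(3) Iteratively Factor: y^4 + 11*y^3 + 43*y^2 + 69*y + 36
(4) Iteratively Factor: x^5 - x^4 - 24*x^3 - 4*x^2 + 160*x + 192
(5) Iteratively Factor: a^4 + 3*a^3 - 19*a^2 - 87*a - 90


(1) = (c + 4)*(c^2 + c - 2) = (c + 2)*(c + 4)*(c - 1)
(2) = (p + 1)*(p - 4)
(3) = (y + 3)*(y^3 + 8*y^2 + 19*y + 12) = (y + 3)*(y + 4)*(y^2 + 4*y + 3) = (y + 1)*(y + 3)*(y + 4)*(y + 3)
(4) = (x + 3)*(x^4 - 4*x^3 - 12*x^2 + 32*x + 64) = (x - 4)*(x + 3)*(x^3 - 12*x - 16) = (x - 4)*(x + 2)*(x + 3)*(x^2 - 2*x - 8) = (x - 4)*(x + 2)^2*(x + 3)*(x - 4)
(5) = (a - 5)*(a^3 + 8*a^2 + 21*a + 18) = (a - 5)*(a + 2)*(a^2 + 6*a + 9) = (a - 5)*(a + 2)*(a + 3)*(a + 3)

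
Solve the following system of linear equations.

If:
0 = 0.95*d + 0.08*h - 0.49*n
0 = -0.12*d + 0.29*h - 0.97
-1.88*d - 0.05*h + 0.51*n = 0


Then:
d = 0.13
h = 3.40
n = 0.80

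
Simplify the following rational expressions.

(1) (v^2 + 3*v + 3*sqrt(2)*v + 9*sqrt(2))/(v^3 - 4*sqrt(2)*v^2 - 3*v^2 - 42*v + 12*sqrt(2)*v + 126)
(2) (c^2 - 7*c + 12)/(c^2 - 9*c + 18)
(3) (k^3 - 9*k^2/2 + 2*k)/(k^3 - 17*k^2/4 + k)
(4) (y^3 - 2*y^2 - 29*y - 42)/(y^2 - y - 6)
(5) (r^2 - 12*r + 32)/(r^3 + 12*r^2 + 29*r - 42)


(1) = (v + 3)/(v^2 + v*(-7*sqrt(2) - 3) + 21*sqrt(2))
(2) = (c - 4)/(c - 6)
(3) = (4*k - 2)/(4*k - 1)
(4) = (y^2 - 4*y - 21)/(y - 3)
(5) = (r^2 - 12*r + 32)/(r^3 + 12*r^2 + 29*r - 42)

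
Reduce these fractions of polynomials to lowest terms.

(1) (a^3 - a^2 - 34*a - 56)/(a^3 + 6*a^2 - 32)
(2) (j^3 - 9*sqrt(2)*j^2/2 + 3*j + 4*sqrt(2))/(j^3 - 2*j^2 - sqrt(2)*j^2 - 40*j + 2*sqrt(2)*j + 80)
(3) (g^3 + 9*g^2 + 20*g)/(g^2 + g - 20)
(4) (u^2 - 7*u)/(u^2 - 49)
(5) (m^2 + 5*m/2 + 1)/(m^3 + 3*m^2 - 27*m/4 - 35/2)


(1) = (a^2 - 5*a - 14)/(a^2 + 2*a - 8)
(2) = (2*j^3 - 9*sqrt(2)*j^2 + 6*j + 8*sqrt(2))/(2*j^3 + j^2*(-4 - 2*sqrt(2)) + j*(-80 + 4*sqrt(2)) + 160)
(3) = (g^2 + 4*g)/(g - 4)
(4) = u/(u + 7)
(5) = (4*m + 2)/(4*m^2 + 4*m - 35)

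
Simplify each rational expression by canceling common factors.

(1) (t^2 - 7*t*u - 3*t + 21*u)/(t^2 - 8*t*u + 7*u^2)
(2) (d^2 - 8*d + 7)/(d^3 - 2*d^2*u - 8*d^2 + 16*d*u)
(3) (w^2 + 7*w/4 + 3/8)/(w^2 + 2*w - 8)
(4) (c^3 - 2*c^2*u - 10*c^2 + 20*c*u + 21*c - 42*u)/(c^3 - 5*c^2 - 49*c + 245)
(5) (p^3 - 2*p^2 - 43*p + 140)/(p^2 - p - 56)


(1) = (t - 3)/(t - u)
(2) = (-d^2 + 8*d - 7)/(-d^3 + 2*d^2*u + 8*d^2 - 16*d*u)
(3) = (8*w^2 + 14*w + 3)/(8*w^2 + 16*w - 64)
(4) = (c^2 - 2*c*u - 3*c + 6*u)/(c^2 + 2*c - 35)
(5) = (p^2 - 9*p + 20)/(p - 8)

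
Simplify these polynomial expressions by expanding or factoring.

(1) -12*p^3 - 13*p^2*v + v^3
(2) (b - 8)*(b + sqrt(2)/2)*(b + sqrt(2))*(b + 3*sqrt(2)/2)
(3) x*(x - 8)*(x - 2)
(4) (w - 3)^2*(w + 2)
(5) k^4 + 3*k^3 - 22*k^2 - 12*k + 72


(1) = (-4*p + v)*(p + v)*(3*p + v)
(2) = b^4 - 8*b^3 + 3*sqrt(2)*b^3 - 24*sqrt(2)*b^2 + 11*b^2/2 - 44*b + 3*sqrt(2)*b/2 - 12*sqrt(2)
(3) = x^3 - 10*x^2 + 16*x
(4) = w^3 - 4*w^2 - 3*w + 18
(5) = (k - 3)*(k - 2)*(k + 2)*(k + 6)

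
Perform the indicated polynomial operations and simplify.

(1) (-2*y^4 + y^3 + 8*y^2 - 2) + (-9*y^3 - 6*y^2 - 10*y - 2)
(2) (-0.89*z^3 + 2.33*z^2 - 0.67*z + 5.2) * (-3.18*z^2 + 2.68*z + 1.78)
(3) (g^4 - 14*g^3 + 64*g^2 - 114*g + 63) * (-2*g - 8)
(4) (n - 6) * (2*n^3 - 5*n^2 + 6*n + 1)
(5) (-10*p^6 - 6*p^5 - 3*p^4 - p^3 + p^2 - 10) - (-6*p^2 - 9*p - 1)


(1) = -2*y^4 - 8*y^3 + 2*y^2 - 10*y - 4
(2) = 2.8302*z^5 - 9.7946*z^4 + 6.7908*z^3 - 14.1842*z^2 + 12.7434*z + 9.256
(3) = -2*g^5 + 20*g^4 - 16*g^3 - 284*g^2 + 786*g - 504
(4) = 2*n^4 - 17*n^3 + 36*n^2 - 35*n - 6
(5) = -10*p^6 - 6*p^5 - 3*p^4 - p^3 + 7*p^2 + 9*p - 9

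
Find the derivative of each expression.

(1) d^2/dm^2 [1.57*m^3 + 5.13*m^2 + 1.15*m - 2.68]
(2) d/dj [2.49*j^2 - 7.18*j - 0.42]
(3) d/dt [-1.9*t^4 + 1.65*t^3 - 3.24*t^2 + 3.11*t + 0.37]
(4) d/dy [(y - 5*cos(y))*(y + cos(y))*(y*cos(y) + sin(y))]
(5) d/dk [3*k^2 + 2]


(1) = 9.42*m + 10.26
(2) = 4.98*j - 7.18
(3) = -7.6*t^3 + 4.95*t^2 - 6.48*t + 3.11
(4) = -y^3*sin(y) + 4*y^2*sin(2*y) + 4*y^2*cos(y) + 23*y*sin(y)/4 + 15*y*sin(3*y)/4 - 8*y*cos(2*y) - 4*y - 2*sin(2*y) - 5*cos(y) - 5*cos(3*y)
(5) = 6*k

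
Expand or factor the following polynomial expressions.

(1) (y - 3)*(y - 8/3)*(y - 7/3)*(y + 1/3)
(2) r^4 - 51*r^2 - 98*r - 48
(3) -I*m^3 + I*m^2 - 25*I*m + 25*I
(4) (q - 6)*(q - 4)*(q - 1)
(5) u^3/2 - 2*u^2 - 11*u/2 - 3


(1) = y^4 - 23*y^3/3 + 167*y^2/9 - 313*y/27 - 56/9
(2) = (r - 8)*(r + 1)^2*(r + 6)
(3) = (m - 5*I)*(m + 5*I)*(-I*m + I)
(4) = q^3 - 11*q^2 + 34*q - 24
(5) = (u/2 + 1/2)*(u - 6)*(u + 1)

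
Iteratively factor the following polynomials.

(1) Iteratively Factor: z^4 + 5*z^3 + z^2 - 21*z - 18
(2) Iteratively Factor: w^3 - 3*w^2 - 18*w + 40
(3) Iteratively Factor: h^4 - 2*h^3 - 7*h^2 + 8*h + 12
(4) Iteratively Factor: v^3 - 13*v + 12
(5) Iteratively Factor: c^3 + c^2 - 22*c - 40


(1) = (z + 3)*(z^3 + 2*z^2 - 5*z - 6) = (z + 3)^2*(z^2 - z - 2) = (z + 1)*(z + 3)^2*(z - 2)
(2) = (w - 5)*(w^2 + 2*w - 8) = (w - 5)*(w + 4)*(w - 2)
(3) = (h - 3)*(h^3 + h^2 - 4*h - 4) = (h - 3)*(h - 2)*(h^2 + 3*h + 2) = (h - 3)*(h - 2)*(h + 1)*(h + 2)
(4) = (v + 4)*(v^2 - 4*v + 3) = (v - 3)*(v + 4)*(v - 1)
(5) = (c + 2)*(c^2 - c - 20) = (c - 5)*(c + 2)*(c + 4)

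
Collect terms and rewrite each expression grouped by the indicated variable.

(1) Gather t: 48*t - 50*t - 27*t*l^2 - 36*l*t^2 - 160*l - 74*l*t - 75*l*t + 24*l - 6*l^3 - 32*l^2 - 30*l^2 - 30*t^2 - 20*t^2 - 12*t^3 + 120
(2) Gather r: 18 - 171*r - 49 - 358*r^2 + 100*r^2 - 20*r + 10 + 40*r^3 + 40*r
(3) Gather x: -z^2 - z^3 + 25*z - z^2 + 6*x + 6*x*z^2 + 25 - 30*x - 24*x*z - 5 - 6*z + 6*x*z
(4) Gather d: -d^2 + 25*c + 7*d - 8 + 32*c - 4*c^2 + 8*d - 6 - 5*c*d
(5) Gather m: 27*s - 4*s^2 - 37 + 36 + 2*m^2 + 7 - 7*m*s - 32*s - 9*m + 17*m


(1) = -6*l^3 - 62*l^2 - 136*l - 12*t^3 + t^2*(-36*l - 50) + t*(-27*l^2 - 149*l - 2) + 120
(2) = 40*r^3 - 258*r^2 - 151*r - 21
(3) = x*(6*z^2 - 18*z - 24) - z^3 - 2*z^2 + 19*z + 20
(4) = -4*c^2 + 57*c - d^2 + d*(15 - 5*c) - 14
(5) = 2*m^2 + m*(8 - 7*s) - 4*s^2 - 5*s + 6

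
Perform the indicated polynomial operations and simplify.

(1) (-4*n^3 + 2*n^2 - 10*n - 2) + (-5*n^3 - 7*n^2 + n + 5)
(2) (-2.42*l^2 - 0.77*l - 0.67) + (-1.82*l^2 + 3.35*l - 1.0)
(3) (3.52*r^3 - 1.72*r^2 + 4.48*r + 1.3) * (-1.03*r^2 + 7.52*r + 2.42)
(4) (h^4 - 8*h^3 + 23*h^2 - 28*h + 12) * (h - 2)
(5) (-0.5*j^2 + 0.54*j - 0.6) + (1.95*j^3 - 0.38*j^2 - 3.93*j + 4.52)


(1) = -9*n^3 - 5*n^2 - 9*n + 3
(2) = -4.24*l^2 + 2.58*l - 1.67
(3) = -3.6256*r^5 + 28.242*r^4 - 9.0304*r^3 + 28.1882*r^2 + 20.6176*r + 3.146
(4) = h^5 - 10*h^4 + 39*h^3 - 74*h^2 + 68*h - 24
(5) = 1.95*j^3 - 0.88*j^2 - 3.39*j + 3.92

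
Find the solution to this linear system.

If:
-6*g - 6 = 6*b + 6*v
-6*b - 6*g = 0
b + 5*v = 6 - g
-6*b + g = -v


Then:
No Solution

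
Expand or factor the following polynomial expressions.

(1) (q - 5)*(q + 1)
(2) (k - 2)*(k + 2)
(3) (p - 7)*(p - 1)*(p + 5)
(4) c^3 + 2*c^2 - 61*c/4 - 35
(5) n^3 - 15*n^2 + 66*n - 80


(1) = q^2 - 4*q - 5
(2) = k^2 - 4
(3) = p^3 - 3*p^2 - 33*p + 35
(4) = (c - 4)*(c + 5/2)*(c + 7/2)
(5) = (n - 8)*(n - 5)*(n - 2)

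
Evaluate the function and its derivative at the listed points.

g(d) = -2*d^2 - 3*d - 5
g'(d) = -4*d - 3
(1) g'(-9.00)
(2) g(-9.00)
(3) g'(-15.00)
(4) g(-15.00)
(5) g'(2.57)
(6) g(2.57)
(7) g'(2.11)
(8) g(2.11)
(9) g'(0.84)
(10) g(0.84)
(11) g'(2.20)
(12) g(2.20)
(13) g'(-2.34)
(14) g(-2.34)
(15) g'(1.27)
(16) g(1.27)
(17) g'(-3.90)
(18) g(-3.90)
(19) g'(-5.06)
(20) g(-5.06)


(1) = 33.00
(2) = -140.00
(3) = 57.00
(4) = -410.00
(5) = -13.28
(6) = -25.92
(7) = -11.44
(8) = -20.23
(9) = -6.36
(10) = -8.93
(11) = -11.80
(12) = -21.28
(13) = 6.36
(14) = -8.93
(15) = -8.08
(16) = -12.04
(17) = 12.60
(18) = -23.72
(19) = 17.24
(20) = -41.03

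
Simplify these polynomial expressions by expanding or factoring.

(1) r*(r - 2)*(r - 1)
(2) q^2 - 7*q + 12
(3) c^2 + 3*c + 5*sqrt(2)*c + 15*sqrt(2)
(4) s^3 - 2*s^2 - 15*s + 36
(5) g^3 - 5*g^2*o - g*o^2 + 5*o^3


(1) = r^3 - 3*r^2 + 2*r
(2) = (q - 4)*(q - 3)
(3) = (c + 3)*(c + 5*sqrt(2))
(4) = (s - 3)^2*(s + 4)
(5) = (g - 5*o)*(g - o)*(g + o)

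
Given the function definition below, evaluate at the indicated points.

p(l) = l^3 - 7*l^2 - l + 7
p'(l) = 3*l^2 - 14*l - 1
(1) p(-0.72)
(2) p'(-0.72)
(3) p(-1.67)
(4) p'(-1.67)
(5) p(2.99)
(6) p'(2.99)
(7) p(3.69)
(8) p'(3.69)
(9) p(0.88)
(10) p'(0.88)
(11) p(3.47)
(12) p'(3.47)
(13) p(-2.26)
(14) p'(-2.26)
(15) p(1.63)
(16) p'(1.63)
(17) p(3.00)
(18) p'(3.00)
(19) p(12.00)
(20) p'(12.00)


(1) = 3.72
(2) = 10.64
(3) = -15.51
(4) = 30.75
(5) = -31.84
(6) = -16.04
(7) = -41.76
(8) = -11.81
(9) = 1.38
(10) = -11.00
(11) = -38.97
(12) = -13.46
(13) = -38.04
(14) = 45.96
(15) = -8.90
(16) = -15.85
(17) = -32.00
(18) = -16.00
(19) = 715.00
(20) = 263.00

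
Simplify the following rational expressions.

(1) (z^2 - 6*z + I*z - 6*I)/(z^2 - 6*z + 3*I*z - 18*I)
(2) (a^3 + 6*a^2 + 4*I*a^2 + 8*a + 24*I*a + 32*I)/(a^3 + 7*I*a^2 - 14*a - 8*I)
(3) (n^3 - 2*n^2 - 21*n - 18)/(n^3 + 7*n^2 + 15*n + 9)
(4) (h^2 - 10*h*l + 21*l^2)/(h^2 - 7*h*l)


(1) = (z + I)/(z + 3*I)
(2) = (a^2 + 6*a + 8)/(a^2 + 3*I*a - 2)
(3) = (n - 6)/(n + 3)
(4) = (h - 3*l)/h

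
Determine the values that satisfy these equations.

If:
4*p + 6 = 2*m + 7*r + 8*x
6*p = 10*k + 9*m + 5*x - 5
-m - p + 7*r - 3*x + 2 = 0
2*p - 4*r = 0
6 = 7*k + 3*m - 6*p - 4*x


Then:
k = 775/206
m = -3097/618
p = -134/309
r = -67/309
x = 407/206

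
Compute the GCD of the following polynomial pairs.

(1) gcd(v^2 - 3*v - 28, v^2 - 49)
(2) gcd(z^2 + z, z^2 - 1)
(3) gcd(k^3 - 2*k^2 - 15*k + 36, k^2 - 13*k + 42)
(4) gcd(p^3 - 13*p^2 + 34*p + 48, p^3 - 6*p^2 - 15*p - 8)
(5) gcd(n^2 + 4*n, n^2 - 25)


(1) = gcd((v - 7)*(v + 4), (v - 7)*(v + 7)) = v - 7
(2) = gcd(z*(z + 1), (z - 1)*(z + 1)) = z + 1
(3) = gcd((k - 3)^2*(k + 4), (k - 7)*(k - 6)) = 1
(4) = gcd((p - 8)*(p - 6)*(p + 1), (p - 8)*(p + 1)^2) = p^2 - 7*p - 8
(5) = gcd(n*(n + 4), (n - 5)*(n + 5)) = 1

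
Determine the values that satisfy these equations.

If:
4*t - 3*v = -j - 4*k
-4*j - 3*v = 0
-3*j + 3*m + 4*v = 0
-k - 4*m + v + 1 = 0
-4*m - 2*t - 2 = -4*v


Then:
j = 0
k = 1
m = 0
t = -1
v = 0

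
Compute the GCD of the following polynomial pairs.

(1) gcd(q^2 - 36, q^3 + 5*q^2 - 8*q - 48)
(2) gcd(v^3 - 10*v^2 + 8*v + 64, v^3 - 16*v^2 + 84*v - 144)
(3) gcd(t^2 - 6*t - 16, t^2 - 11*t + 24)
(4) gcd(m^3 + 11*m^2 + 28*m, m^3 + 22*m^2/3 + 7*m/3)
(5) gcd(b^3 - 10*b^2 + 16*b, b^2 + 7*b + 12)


(1) = gcd((q - 6)*(q + 6), (q - 3)*(q + 4)^2) = 1
(2) = gcd((v - 8)*(v - 4)*(v + 2), (v - 6)^2*(v - 4)) = v - 4
(3) = gcd((t - 8)*(t + 2), (t - 8)*(t - 3)) = t - 8
(4) = m^2 + 7*m
(5) = gcd(b*(b - 8)*(b - 2), (b + 3)*(b + 4)) = 1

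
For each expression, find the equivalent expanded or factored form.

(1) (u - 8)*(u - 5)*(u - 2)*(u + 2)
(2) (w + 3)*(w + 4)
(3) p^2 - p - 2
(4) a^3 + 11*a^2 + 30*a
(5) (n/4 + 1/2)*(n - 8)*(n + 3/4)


(1) = u^4 - 13*u^3 + 36*u^2 + 52*u - 160
(2) = w^2 + 7*w + 12
(3) = (p - 2)*(p + 1)
(4) = a*(a + 5)*(a + 6)
(5) = n^3/4 - 21*n^2/16 - 41*n/8 - 3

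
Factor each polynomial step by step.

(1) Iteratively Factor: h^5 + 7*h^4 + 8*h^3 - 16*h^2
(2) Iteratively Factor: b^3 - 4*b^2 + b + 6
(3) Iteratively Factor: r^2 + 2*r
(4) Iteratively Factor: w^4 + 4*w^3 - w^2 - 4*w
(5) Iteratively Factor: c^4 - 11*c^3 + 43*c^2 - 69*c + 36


(1) = (h)*(h^4 + 7*h^3 + 8*h^2 - 16*h) = h^2*(h^3 + 7*h^2 + 8*h - 16) = h^2*(h + 4)*(h^2 + 3*h - 4) = h^2*(h + 4)^2*(h - 1)
(2) = (b + 1)*(b^2 - 5*b + 6) = (b - 3)*(b + 1)*(b - 2)
(3) = (r + 2)*(r)
(4) = (w + 1)*(w^3 + 3*w^2 - 4*w) = (w + 1)*(w + 4)*(w^2 - w) = (w - 1)*(w + 1)*(w + 4)*(w)
(5) = (c - 4)*(c^3 - 7*c^2 + 15*c - 9) = (c - 4)*(c - 1)*(c^2 - 6*c + 9) = (c - 4)*(c - 3)*(c - 1)*(c - 3)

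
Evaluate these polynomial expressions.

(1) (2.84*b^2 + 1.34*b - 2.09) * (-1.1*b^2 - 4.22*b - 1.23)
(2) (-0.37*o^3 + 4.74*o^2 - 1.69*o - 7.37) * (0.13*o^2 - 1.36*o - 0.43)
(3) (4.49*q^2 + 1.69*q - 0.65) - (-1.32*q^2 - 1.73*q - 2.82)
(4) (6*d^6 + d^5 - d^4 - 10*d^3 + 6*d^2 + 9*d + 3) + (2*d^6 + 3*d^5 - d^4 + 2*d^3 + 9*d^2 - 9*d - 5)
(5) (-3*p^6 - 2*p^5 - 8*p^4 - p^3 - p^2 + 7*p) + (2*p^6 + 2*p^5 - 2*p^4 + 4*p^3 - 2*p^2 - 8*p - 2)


(1) = -3.124*b^4 - 13.4588*b^3 - 6.849*b^2 + 7.1716*b + 2.5707
(2) = -0.0481*o^5 + 1.1194*o^4 - 6.507*o^3 - 0.6979*o^2 + 10.7499*o + 3.1691
(3) = 5.81*q^2 + 3.42*q + 2.17
(4) = 8*d^6 + 4*d^5 - 2*d^4 - 8*d^3 + 15*d^2 - 2
(5) = -p^6 - 10*p^4 + 3*p^3 - 3*p^2 - p - 2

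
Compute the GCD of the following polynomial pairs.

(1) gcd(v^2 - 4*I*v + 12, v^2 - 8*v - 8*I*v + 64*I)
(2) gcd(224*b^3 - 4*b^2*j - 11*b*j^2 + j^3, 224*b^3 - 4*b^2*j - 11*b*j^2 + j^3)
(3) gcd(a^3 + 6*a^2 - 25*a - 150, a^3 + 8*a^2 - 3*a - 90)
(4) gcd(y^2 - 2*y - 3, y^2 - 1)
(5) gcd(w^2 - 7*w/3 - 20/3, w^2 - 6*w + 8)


(1) = 1
(2) = 224*b^3 - 4*b^2*j - 11*b*j^2 + j^3
(3) = gcd((a - 5)*(a + 5)*(a + 6), (a - 3)*(a + 5)*(a + 6)) = a^2 + 11*a + 30
(4) = gcd((y - 3)*(y + 1), (y - 1)*(y + 1)) = y + 1
(5) = gcd((w - 4)*(w + 5/3), (w - 4)*(w - 2)) = w - 4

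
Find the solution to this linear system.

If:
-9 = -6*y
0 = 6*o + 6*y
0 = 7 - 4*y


Then:
No Solution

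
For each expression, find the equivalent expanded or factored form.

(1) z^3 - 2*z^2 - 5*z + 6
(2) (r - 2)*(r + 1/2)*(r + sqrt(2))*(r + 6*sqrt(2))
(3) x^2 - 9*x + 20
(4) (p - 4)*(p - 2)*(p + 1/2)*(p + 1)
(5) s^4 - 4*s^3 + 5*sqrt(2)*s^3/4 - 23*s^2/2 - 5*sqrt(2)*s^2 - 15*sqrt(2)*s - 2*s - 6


(1) = (z - 3)*(z - 1)*(z + 2)
(2) = r^4 - 3*r^3/2 + 7*sqrt(2)*r^3 - 21*sqrt(2)*r^2/2 + 11*r^2 - 18*r - 7*sqrt(2)*r - 12
(3) = (x - 5)*(x - 4)
(4) = p^4 - 9*p^3/2 - p^2/2 + 9*p + 4
(5) = (s - 6)*(s + 2)*(sqrt(2)*s/2 + 1)*(sqrt(2)*s + 1/2)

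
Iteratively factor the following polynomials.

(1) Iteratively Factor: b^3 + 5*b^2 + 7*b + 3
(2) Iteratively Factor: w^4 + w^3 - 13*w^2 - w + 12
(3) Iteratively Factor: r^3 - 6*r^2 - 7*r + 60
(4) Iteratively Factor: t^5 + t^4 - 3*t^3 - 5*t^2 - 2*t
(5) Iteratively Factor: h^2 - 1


(1) = (b + 1)*(b^2 + 4*b + 3) = (b + 1)*(b + 3)*(b + 1)
(2) = (w + 1)*(w^3 - 13*w + 12) = (w + 1)*(w + 4)*(w^2 - 4*w + 3) = (w - 1)*(w + 1)*(w + 4)*(w - 3)
(3) = (r + 3)*(r^2 - 9*r + 20) = (r - 5)*(r + 3)*(r - 4)
(4) = (t + 1)*(t^4 - 3*t^2 - 2*t) = (t - 2)*(t + 1)*(t^3 + 2*t^2 + t) = (t - 2)*(t + 1)^2*(t^2 + t) = t*(t - 2)*(t + 1)^2*(t + 1)
(5) = (h - 1)*(h + 1)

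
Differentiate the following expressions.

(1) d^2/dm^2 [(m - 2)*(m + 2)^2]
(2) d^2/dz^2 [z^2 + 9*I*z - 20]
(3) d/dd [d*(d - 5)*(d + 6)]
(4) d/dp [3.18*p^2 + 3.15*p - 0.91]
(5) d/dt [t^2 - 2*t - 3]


(1) = 6*m + 4
(2) = 2
(3) = 3*d^2 + 2*d - 30
(4) = 6.36*p + 3.15
(5) = 2*t - 2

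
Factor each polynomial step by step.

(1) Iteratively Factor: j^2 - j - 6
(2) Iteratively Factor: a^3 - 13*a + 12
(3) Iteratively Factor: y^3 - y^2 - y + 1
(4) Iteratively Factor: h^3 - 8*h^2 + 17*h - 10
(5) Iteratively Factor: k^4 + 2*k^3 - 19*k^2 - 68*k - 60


(1) = (j - 3)*(j + 2)
(2) = (a - 3)*(a^2 + 3*a - 4) = (a - 3)*(a - 1)*(a + 4)
(3) = (y - 1)*(y^2 - 1) = (y - 1)^2*(y + 1)
(4) = (h - 2)*(h^2 - 6*h + 5) = (h - 5)*(h - 2)*(h - 1)
(5) = (k + 2)*(k^3 - 19*k - 30) = (k + 2)*(k + 3)*(k^2 - 3*k - 10) = (k + 2)^2*(k + 3)*(k - 5)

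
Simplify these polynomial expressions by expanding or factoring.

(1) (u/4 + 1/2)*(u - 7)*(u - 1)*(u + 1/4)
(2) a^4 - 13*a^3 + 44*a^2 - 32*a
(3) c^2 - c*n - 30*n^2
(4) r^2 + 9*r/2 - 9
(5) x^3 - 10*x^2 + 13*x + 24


(1) = u^4/4 - 23*u^3/16 - 21*u^2/8 + 47*u/16 + 7/8
(2) = a*(a - 8)*(a - 4)*(a - 1)
(3) = (c - 6*n)*(c + 5*n)
(4) = (r - 3/2)*(r + 6)
(5) = (x - 8)*(x - 3)*(x + 1)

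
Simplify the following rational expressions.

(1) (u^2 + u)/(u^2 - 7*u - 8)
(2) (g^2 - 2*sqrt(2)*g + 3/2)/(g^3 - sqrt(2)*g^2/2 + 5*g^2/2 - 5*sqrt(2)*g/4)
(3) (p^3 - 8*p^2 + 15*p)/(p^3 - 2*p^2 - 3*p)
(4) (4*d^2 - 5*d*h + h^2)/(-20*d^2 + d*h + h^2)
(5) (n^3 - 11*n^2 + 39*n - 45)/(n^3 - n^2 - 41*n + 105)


(1) = u/(u - 8)
(2) = (8*g - 12*sqrt(2))/(8*g^2 + 20*g)
(3) = (p - 5)/(p + 1)
(4) = (-d + h)/(5*d + h)
(5) = (n - 3)/(n + 7)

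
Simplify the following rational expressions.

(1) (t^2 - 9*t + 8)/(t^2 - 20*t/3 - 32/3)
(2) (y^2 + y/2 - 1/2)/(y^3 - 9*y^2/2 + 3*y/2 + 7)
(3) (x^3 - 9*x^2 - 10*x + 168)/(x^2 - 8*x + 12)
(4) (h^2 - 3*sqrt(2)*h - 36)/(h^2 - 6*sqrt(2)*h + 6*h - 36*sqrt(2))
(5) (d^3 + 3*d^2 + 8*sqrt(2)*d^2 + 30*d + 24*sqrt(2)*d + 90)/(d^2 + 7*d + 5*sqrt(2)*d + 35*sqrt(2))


(1) = (3*t - 3)/(3*t + 4)
(2) = (2*y - 1)/(2*y^2 - 11*y + 14)
(3) = (x^2 - 3*x - 28)/(x - 2)
(4) = (h + 3*sqrt(2))/(h + 6)
(5) = (d^2 + d*(3 + 3*sqrt(2)) + 9*sqrt(2))/(d + 7)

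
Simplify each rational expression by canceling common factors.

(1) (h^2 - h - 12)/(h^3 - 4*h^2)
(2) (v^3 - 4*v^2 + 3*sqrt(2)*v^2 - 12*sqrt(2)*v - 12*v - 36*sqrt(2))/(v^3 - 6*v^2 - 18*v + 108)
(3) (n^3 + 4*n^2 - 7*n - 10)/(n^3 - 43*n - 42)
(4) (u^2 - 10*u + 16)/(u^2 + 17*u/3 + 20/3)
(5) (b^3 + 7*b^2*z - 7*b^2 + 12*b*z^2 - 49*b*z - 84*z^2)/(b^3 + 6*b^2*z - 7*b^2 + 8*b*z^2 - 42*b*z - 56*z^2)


(1) = (h + 3)/h^2
(2) = (v + 2)/(v - 3*sqrt(2))
(3) = (n^2 + 3*n - 10)/(n^2 - n - 42)
(4) = (3*u^2 - 30*u + 48)/(3*u^2 + 17*u + 20)
(5) = (b + 3*z)/(b + 2*z)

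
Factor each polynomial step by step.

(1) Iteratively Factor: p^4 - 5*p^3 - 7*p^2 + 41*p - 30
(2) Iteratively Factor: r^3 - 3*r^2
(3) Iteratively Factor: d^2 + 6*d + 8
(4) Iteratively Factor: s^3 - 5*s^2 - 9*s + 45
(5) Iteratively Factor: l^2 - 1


(1) = (p - 2)*(p^3 - 3*p^2 - 13*p + 15) = (p - 2)*(p + 3)*(p^2 - 6*p + 5) = (p - 2)*(p - 1)*(p + 3)*(p - 5)
(2) = (r)*(r^2 - 3*r) = r^2*(r - 3)
(3) = (d + 2)*(d + 4)
(4) = (s + 3)*(s^2 - 8*s + 15) = (s - 5)*(s + 3)*(s - 3)
(5) = (l - 1)*(l + 1)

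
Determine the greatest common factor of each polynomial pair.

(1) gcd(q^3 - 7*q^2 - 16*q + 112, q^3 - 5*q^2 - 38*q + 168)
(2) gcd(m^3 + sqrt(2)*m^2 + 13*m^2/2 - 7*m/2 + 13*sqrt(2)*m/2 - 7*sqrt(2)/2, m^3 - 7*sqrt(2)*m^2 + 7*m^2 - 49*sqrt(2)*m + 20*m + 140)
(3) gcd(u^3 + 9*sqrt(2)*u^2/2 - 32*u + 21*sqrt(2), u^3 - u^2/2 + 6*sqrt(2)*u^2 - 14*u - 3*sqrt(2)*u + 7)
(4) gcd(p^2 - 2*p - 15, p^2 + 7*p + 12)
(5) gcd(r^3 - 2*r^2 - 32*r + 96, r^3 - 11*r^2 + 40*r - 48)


(1) = q^2 - 11*q + 28
(2) = gcd((m - 1/2)*(m + 7)*(m + sqrt(2)), (m + 7)*(m - 5*sqrt(2))*(m - 2*sqrt(2))) = m + 7
(3) = u^2 + 6*sqrt(2)*u - 14
(4) = p + 3
(5) = gcd((r - 4)^2*(r + 6), (r - 4)^2*(r - 3)) = r^2 - 8*r + 16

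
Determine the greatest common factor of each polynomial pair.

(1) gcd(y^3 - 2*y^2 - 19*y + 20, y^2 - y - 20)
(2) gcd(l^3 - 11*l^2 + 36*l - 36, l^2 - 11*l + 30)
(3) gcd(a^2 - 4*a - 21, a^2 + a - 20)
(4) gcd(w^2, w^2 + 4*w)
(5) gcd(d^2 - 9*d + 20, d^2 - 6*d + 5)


(1) = gcd((y - 5)*(y - 1)*(y + 4), (y - 5)*(y + 4)) = y^2 - y - 20
(2) = l - 6
(3) = 1
(4) = gcd(w^2, w*(w + 4)) = w
(5) = d - 5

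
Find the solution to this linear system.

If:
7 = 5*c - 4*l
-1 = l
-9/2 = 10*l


Then:
No Solution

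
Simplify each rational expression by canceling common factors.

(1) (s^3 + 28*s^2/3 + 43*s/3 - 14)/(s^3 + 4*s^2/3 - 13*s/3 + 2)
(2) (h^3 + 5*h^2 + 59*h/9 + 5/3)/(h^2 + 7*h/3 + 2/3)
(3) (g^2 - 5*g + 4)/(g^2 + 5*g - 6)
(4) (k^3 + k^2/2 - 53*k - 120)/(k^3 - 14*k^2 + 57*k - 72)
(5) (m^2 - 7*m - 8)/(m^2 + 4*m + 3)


(1) = (s + 7)/(s - 1)
(2) = (3*h^2 + 14*h + 15)/(3*h + 6)
(3) = (g - 4)/(g + 6)
(4) = (2*k^2 + 17*k + 30)/(2*k^2 - 12*k + 18)
(5) = (m - 8)/(m + 3)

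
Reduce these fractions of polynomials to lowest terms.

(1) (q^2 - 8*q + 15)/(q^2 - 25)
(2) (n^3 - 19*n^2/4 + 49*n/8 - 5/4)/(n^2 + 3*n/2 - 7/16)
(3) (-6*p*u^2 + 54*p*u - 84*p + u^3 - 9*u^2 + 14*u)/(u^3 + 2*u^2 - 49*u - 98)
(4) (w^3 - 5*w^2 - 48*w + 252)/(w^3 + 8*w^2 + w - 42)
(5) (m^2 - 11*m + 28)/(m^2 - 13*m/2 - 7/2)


(1) = (q - 3)/(q + 5)
(2) = (4*n^2 - 18*n + 20)/(4*n + 7)
(3) = (-6*p*u + 12*p + u^2 - 2*u)/(u^2 + 9*u + 14)
(4) = (w^2 - 12*w + 36)/(w^2 + w - 6)
(5) = (2*m - 8)/(2*m + 1)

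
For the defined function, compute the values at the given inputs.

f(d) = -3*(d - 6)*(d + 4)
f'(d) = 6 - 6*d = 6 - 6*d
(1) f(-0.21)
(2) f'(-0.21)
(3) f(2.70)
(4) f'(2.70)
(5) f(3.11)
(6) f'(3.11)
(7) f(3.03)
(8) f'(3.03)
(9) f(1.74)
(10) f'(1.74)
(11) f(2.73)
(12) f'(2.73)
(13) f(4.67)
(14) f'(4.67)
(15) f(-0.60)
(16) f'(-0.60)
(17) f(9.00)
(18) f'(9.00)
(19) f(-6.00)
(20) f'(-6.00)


(1) = 70.61
(2) = 7.26
(3) = 66.33
(4) = -10.20
(5) = 61.64
(6) = -12.66
(7) = 62.64
(8) = -12.18
(9) = 73.36
(10) = -4.44
(11) = 66.02
(12) = -10.38
(13) = 34.59
(14) = -22.02
(15) = 67.32
(16) = 9.60
(17) = -117.00
(18) = -48.00
(19) = -72.00
(20) = 42.00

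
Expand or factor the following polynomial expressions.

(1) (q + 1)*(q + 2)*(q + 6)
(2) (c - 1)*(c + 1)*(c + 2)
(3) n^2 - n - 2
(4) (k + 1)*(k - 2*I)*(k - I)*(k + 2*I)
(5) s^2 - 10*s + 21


(1) = q^3 + 9*q^2 + 20*q + 12
(2) = c^3 + 2*c^2 - c - 2
(3) = (n - 2)*(n + 1)
(4) = k^4 + k^3 - I*k^3 + 4*k^2 - I*k^2 + 4*k - 4*I*k - 4*I
(5) = (s - 7)*(s - 3)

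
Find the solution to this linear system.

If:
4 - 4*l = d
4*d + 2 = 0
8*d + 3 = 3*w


Then:
d = -1/2
l = 9/8
w = -1/3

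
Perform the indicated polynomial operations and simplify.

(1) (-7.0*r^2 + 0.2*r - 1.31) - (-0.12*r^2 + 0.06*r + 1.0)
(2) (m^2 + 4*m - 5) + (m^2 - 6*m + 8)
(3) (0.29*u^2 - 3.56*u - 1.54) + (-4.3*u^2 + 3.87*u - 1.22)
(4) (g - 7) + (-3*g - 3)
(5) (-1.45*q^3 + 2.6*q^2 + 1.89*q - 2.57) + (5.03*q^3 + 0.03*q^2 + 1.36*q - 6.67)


(1) = -6.88*r^2 + 0.14*r - 2.31
(2) = 2*m^2 - 2*m + 3
(3) = -4.01*u^2 + 0.31*u - 2.76
(4) = -2*g - 10
(5) = 3.58*q^3 + 2.63*q^2 + 3.25*q - 9.24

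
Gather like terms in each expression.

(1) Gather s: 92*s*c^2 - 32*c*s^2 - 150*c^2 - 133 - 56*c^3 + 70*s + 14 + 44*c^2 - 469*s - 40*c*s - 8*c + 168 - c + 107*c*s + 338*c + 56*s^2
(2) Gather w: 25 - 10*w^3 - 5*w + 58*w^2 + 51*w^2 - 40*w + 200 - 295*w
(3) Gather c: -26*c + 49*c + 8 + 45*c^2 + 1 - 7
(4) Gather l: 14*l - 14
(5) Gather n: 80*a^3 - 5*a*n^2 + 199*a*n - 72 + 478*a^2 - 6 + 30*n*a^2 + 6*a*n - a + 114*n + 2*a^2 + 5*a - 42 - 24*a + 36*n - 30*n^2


(1) = -56*c^3 - 106*c^2 + 329*c + s^2*(56 - 32*c) + s*(92*c^2 + 67*c - 399) + 49
(2) = -10*w^3 + 109*w^2 - 340*w + 225
(3) = 45*c^2 + 23*c + 2
(4) = 14*l - 14
(5) = 80*a^3 + 480*a^2 - 20*a + n^2*(-5*a - 30) + n*(30*a^2 + 205*a + 150) - 120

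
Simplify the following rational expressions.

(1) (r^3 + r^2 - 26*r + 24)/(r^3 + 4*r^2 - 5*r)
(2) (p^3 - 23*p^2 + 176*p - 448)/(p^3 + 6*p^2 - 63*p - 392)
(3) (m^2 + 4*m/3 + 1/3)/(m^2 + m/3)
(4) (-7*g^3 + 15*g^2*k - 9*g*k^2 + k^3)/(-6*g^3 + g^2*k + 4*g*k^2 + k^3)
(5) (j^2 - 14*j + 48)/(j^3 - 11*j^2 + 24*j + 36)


(1) = (r^2 + 2*r - 24)/(r^2 + 5*r)
(2) = (p^2 - 15*p + 56)/(p^2 + 14*p + 49)
(3) = (m + 1)/m
(4) = (7*g^2 - 8*g*k + k^2)/(6*g^2 + 5*g*k + k^2)
(5) = (j - 8)/(j^2 - 5*j - 6)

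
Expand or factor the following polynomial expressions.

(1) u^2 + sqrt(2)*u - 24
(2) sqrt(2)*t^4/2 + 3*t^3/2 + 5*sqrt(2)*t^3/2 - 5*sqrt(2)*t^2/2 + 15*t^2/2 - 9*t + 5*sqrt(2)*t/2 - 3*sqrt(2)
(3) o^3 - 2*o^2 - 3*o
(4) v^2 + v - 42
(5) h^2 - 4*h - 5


(1) = (u - 3*sqrt(2))*(u + 4*sqrt(2))
(2) = (t - 1)*(t + 6)*(t + sqrt(2))*(sqrt(2)*t/2 + 1/2)
(3) = o*(o - 3)*(o + 1)
(4) = (v - 6)*(v + 7)
(5) = (h - 5)*(h + 1)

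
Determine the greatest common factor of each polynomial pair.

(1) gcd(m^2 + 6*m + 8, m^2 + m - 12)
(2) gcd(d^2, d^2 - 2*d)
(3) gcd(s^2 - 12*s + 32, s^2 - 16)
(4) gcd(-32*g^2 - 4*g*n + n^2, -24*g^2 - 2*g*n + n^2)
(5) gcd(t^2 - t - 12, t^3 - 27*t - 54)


(1) = m + 4
(2) = d
(3) = s - 4
(4) = gcd((-8*g + n)*(4*g + n), (-6*g + n)*(4*g + n)) = 4*g + n
(5) = t + 3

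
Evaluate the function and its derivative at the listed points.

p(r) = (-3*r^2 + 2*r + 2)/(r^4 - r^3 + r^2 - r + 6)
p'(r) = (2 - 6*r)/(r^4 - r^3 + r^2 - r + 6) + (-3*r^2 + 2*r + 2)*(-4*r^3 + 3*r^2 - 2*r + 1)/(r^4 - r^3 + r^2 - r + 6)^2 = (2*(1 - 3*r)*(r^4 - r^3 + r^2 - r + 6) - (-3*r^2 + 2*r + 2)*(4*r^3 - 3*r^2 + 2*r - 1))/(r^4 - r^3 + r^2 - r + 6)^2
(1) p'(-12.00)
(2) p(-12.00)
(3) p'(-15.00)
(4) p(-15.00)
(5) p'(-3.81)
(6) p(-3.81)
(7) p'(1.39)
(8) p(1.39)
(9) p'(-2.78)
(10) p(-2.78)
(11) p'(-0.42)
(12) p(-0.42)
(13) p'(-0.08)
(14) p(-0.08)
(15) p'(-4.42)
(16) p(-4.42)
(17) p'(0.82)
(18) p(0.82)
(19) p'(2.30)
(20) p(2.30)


(1) = -0.00
(2) = -0.02
(3) = -0.00
(4) = -0.01
(5) = -0.07
(6) = -0.17
(7) = -0.72
(8) = -0.13
(9) = -0.13
(10) = -0.27
(11) = 0.71
(12) = 0.09
(13) = 0.47
(14) = 0.30
(15) = -0.05
(16) = -0.13
(17) = -0.55
(18) = 0.28
(19) = 0.07
(20) = -0.37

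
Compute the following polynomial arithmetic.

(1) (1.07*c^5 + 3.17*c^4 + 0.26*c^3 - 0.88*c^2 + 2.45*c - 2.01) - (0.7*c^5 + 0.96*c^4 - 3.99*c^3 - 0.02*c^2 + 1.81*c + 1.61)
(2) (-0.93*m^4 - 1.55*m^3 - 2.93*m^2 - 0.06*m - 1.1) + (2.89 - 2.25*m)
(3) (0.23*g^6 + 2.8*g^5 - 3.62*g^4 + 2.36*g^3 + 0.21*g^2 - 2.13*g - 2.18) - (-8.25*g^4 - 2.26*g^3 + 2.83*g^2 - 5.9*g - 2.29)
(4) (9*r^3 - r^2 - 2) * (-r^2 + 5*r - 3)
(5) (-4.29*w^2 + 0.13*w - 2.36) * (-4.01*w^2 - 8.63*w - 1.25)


(1) = 0.37*c^5 + 2.21*c^4 + 4.25*c^3 - 0.86*c^2 + 0.64*c - 3.62
(2) = -0.93*m^4 - 1.55*m^3 - 2.93*m^2 - 2.31*m + 1.79
(3) = 0.23*g^6 + 2.8*g^5 + 4.63*g^4 + 4.62*g^3 - 2.62*g^2 + 3.77*g + 0.11
(4) = -9*r^5 + 46*r^4 - 32*r^3 + 5*r^2 - 10*r + 6
(5) = 17.2029*w^4 + 36.5014*w^3 + 13.7042*w^2 + 20.2043*w + 2.95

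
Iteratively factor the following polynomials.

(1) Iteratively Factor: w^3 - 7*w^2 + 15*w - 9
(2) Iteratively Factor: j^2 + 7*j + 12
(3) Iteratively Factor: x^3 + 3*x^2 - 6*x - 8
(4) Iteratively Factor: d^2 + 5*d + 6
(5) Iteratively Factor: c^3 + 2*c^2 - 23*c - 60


(1) = (w - 3)*(w^2 - 4*w + 3) = (w - 3)^2*(w - 1)
(2) = (j + 4)*(j + 3)
(3) = (x + 1)*(x^2 + 2*x - 8) = (x - 2)*(x + 1)*(x + 4)
(4) = (d + 3)*(d + 2)
(5) = (c + 4)*(c^2 - 2*c - 15) = (c + 3)*(c + 4)*(c - 5)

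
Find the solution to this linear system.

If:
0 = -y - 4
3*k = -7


Then:
k = -7/3
y = -4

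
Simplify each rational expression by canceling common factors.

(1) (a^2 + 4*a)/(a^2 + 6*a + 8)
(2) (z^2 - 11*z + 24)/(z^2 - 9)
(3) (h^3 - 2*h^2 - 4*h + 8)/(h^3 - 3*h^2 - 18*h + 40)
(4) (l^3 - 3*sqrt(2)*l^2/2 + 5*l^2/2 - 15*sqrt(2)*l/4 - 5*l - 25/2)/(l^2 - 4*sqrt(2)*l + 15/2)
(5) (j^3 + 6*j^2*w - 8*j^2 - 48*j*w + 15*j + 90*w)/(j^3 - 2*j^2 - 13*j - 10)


(1) = a/(a + 2)
(2) = (z - 8)/(z + 3)
(3) = (h^2 - 4)/(h^2 - h - 20)
(4) = (8*l^2 + l*(8*sqrt(2) + 20) + 20*sqrt(2))/(8*l - 12*sqrt(2))
(5) = (j^2 + 6*j*w - 3*j - 18*w)/(j^2 + 3*j + 2)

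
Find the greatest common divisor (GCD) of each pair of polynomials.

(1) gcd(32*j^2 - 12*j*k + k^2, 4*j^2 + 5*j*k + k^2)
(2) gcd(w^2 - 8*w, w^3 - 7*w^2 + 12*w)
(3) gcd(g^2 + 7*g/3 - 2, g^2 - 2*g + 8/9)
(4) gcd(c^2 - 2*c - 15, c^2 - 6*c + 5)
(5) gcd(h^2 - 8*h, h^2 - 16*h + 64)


(1) = gcd((-8*j + k)*(-4*j + k), (j + k)*(4*j + k)) = 1
(2) = w
(3) = gcd((g - 2/3)*(g + 3), (g - 4/3)*(g - 2/3)) = g - 2/3
(4) = gcd((c - 5)*(c + 3), (c - 5)*(c - 1)) = c - 5
(5) = h - 8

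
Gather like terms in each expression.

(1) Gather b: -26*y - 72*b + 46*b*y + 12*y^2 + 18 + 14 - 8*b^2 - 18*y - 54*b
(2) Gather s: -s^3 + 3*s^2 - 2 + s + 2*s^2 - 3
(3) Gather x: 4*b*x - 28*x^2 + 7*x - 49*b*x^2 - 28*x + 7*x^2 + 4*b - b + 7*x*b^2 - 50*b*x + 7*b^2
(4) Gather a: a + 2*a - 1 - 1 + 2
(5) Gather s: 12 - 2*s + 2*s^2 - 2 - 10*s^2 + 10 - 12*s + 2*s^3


(1) = -8*b^2 + b*(46*y - 126) + 12*y^2 - 44*y + 32
(2) = -s^3 + 5*s^2 + s - 5
(3) = 7*b^2 + 3*b + x^2*(-49*b - 21) + x*(7*b^2 - 46*b - 21)
(4) = 3*a
(5) = 2*s^3 - 8*s^2 - 14*s + 20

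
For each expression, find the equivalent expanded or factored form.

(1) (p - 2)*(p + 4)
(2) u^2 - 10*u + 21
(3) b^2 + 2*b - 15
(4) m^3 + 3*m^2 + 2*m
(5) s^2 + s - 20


(1) = p^2 + 2*p - 8
(2) = (u - 7)*(u - 3)
(3) = (b - 3)*(b + 5)
(4) = m*(m + 1)*(m + 2)
(5) = (s - 4)*(s + 5)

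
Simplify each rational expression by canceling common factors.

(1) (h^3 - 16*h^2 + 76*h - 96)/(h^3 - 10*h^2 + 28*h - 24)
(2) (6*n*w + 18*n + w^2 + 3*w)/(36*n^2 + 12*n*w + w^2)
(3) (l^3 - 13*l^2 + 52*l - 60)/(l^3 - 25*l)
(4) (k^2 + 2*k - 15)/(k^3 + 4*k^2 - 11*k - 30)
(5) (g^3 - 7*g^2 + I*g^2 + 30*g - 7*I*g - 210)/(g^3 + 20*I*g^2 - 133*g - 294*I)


(1) = (h - 8)/(h - 2)
(2) = (w + 3)/(6*n + w)
(3) = (l^2 - 8*l + 12)/(l^2 + 5*l)
(4) = 1/(k + 2)
(5) = (g^2 + g*(-7 - 5*I) + 35*I)/(g^2 + 14*I*g - 49)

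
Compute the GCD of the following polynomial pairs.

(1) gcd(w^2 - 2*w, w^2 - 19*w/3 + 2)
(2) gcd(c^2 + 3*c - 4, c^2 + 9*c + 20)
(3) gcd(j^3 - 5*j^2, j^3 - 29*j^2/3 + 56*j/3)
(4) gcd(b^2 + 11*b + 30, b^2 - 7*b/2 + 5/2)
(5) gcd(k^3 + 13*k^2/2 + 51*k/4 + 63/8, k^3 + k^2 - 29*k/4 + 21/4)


(1) = 1
(2) = c + 4
(3) = j
(4) = 1
(5) = k + 7/2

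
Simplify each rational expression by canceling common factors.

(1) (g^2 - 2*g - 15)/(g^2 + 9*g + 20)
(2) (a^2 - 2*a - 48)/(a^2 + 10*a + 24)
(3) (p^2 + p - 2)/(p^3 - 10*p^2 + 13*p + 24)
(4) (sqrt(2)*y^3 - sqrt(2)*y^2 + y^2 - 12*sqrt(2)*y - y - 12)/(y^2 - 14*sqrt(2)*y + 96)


(1) = (g^2 - 2*g - 15)/(g^2 + 9*g + 20)
(2) = (a - 8)/(a + 4)
(3) = (p^2 + p - 2)/(p^3 - 10*p^2 + 13*p + 24)
(4) = (sqrt(2)*y^3 + y^2*(1 - sqrt(2)) + y*(-12*sqrt(2) - 1) - 12)/(y^2 - 14*sqrt(2)*y + 96)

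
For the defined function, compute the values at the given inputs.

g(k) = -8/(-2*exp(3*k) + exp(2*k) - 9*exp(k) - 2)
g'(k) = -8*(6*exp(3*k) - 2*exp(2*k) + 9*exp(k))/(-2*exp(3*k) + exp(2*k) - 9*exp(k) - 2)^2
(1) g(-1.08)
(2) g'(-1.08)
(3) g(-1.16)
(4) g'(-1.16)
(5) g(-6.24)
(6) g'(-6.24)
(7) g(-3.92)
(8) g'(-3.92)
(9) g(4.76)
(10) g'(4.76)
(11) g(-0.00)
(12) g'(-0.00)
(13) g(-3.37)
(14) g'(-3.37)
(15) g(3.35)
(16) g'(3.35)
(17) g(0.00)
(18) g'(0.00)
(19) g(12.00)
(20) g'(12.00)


(1) = 1.59
(2) = -0.97
(3) = 1.67
(4) = -0.98
(5) = 3.97
(6) = -0.03
(7) = 3.67
(8) = -0.30
(9) = 0.00
(10) = -0.00
(11) = 0.67
(12) = -0.72
(13) = 3.47
(14) = -0.46
(15) = 0.00
(16) = -0.00
(17) = 0.67
(18) = -0.72
(19) = 0.00
(20) = -0.00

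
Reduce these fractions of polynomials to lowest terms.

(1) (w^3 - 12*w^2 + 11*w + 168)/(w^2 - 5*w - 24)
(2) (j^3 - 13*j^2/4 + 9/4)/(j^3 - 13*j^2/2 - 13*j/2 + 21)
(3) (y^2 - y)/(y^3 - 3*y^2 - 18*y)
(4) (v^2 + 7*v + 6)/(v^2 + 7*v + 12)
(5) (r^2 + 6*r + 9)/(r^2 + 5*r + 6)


(1) = w - 7
(2) = (4*j^3 - 13*j^2 + 9)/(4*j^3 - 26*j^2 - 26*j + 84)
(3) = (y - 1)/(y^2 - 3*y - 18)
(4) = (v^2 + 7*v + 6)/(v^2 + 7*v + 12)
(5) = (r + 3)/(r + 2)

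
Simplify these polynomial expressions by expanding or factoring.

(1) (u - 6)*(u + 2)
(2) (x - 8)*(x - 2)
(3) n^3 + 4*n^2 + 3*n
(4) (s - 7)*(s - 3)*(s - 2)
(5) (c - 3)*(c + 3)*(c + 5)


(1) = u^2 - 4*u - 12
(2) = x^2 - 10*x + 16
(3) = n*(n + 1)*(n + 3)
(4) = s^3 - 12*s^2 + 41*s - 42
(5) = c^3 + 5*c^2 - 9*c - 45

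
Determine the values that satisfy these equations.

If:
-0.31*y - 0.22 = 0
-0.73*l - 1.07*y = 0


Then:
l = 1.04
y = -0.71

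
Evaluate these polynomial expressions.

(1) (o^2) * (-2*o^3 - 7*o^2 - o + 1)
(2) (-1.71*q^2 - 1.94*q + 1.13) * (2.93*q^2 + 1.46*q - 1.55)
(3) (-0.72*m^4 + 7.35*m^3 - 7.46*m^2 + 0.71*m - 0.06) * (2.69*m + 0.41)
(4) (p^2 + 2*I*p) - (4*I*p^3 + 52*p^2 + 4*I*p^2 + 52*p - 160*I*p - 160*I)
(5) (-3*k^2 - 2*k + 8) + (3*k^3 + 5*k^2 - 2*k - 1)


(1) = -2*o^5 - 7*o^4 - o^3 + o^2
(2) = -5.0103*q^4 - 8.1808*q^3 + 3.129*q^2 + 4.6568*q - 1.7515
(3) = -1.9368*m^5 + 19.4763*m^4 - 17.0539*m^3 - 1.1487*m^2 + 0.1297*m - 0.0246
(4) = -4*I*p^3 - 51*p^2 - 4*I*p^2 - 52*p + 162*I*p + 160*I
(5) = 3*k^3 + 2*k^2 - 4*k + 7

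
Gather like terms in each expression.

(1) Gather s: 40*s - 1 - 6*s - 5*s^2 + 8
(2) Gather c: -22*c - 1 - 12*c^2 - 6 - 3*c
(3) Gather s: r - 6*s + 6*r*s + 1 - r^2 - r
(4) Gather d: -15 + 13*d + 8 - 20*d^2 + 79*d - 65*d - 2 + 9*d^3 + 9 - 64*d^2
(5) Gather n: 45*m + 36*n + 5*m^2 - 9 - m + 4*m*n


(1) = -5*s^2 + 34*s + 7
(2) = -12*c^2 - 25*c - 7
(3) = -r^2 + s*(6*r - 6) + 1
(4) = 9*d^3 - 84*d^2 + 27*d
(5) = 5*m^2 + 44*m + n*(4*m + 36) - 9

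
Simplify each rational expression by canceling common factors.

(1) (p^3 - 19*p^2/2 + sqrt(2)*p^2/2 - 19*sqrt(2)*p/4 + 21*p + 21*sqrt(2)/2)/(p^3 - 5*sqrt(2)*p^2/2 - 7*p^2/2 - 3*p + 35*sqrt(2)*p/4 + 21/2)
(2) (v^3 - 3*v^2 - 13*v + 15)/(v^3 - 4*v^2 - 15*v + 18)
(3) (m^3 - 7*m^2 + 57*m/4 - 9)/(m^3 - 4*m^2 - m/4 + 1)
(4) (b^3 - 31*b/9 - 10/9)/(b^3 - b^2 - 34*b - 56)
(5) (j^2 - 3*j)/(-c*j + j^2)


(1) = (16*p - 96)/(16*p - 48*sqrt(2))
(2) = (v - 5)/(v - 6)
(3) = (4*m^2 - 12*m + 9)/(4*m^2 - 1)
(4) = (9*b^3 - 31*b - 10)/(9*b^3 - 9*b^2 - 306*b - 504)
(5) = (3 - j)/(c - j)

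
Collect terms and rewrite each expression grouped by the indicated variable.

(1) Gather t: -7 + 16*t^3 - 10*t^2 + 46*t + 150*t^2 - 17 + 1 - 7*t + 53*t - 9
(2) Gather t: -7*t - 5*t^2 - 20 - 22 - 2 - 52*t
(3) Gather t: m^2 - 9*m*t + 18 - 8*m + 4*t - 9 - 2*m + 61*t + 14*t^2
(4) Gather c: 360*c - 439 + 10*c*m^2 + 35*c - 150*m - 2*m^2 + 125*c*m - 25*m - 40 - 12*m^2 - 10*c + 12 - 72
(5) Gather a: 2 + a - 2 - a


(1) = 16*t^3 + 140*t^2 + 92*t - 32
(2) = -5*t^2 - 59*t - 44
(3) = m^2 - 10*m + 14*t^2 + t*(65 - 9*m) + 9
(4) = c*(10*m^2 + 125*m + 385) - 14*m^2 - 175*m - 539
(5) = 0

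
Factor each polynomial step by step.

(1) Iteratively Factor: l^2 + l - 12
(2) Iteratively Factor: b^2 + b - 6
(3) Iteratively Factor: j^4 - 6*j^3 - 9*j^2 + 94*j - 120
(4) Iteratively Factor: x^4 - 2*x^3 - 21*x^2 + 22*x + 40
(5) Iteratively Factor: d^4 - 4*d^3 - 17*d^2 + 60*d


(1) = (l + 4)*(l - 3)
(2) = (b - 2)*(b + 3)
(3) = (j - 3)*(j^3 - 3*j^2 - 18*j + 40) = (j - 5)*(j - 3)*(j^2 + 2*j - 8) = (j - 5)*(j - 3)*(j + 4)*(j - 2)
(4) = (x + 1)*(x^3 - 3*x^2 - 18*x + 40) = (x - 5)*(x + 1)*(x^2 + 2*x - 8) = (x - 5)*(x - 2)*(x + 1)*(x + 4)
(5) = (d - 3)*(d^3 - d^2 - 20*d) = (d - 3)*(d + 4)*(d^2 - 5*d) = d*(d - 3)*(d + 4)*(d - 5)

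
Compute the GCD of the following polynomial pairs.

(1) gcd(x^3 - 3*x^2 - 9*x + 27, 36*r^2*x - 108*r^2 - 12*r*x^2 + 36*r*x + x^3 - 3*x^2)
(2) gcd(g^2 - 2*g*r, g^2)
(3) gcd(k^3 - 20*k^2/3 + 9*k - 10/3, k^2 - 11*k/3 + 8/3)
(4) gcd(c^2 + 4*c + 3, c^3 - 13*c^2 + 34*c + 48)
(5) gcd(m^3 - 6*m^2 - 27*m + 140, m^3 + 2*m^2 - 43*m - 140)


(1) = gcd((x - 3)^2*(x + 3), (-6*r + x)^2*(x - 3)) = x - 3
(2) = g
(3) = gcd((k - 5)*(k - 1)*(k - 2/3), (k - 8/3)*(k - 1)) = k - 1
(4) = c + 1
(5) = gcd((m - 7)*(m - 4)*(m + 5), (m - 7)*(m + 4)*(m + 5)) = m^2 - 2*m - 35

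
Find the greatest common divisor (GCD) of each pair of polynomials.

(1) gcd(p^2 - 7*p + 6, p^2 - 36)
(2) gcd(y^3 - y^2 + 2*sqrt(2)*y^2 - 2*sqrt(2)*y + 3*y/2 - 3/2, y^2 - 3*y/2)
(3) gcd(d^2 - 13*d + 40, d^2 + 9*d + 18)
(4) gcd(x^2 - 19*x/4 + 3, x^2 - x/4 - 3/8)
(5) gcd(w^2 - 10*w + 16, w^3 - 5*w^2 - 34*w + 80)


(1) = p - 6
(2) = 1
(3) = 1
(4) = x - 3/4
(5) = w^2 - 10*w + 16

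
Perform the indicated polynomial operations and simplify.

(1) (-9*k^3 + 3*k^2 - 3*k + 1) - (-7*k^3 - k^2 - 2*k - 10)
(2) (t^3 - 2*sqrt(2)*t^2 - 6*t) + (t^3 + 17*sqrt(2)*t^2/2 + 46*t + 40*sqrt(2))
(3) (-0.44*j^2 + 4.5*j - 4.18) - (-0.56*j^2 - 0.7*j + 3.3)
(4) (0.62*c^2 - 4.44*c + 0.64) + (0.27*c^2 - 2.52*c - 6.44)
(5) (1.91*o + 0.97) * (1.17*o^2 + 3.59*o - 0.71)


(1) = -2*k^3 + 4*k^2 - k + 11
(2) = 2*t^3 + 13*sqrt(2)*t^2/2 + 40*t + 40*sqrt(2)
(3) = 0.12*j^2 + 5.2*j - 7.48
(4) = 0.89*c^2 - 6.96*c - 5.8
(5) = 2.2347*o^3 + 7.9918*o^2 + 2.1262*o - 0.6887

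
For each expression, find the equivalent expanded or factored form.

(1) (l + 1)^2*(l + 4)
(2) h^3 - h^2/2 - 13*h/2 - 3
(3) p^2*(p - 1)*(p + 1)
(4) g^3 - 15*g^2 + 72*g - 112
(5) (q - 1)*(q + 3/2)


(1) = l^3 + 6*l^2 + 9*l + 4
(2) = (h - 3)*(h + 1/2)*(h + 2)
(3) = p^4 - p^2
(4) = (g - 7)*(g - 4)^2
(5) = q^2 + q/2 - 3/2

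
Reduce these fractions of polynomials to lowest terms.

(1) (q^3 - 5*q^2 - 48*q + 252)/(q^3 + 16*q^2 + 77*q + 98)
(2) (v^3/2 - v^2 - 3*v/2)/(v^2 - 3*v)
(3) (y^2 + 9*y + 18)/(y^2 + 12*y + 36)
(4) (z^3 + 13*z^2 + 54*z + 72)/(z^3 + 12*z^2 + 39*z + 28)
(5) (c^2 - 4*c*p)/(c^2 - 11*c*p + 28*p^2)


(1) = (q^2 - 12*q + 36)/(q^2 + 9*q + 14)
(2) = v/2 + 1/2
(3) = (y + 3)/(y + 6)
(4) = (z^2 + 9*z + 18)/(z^2 + 8*z + 7)
(5) = -c/(-c + 7*p)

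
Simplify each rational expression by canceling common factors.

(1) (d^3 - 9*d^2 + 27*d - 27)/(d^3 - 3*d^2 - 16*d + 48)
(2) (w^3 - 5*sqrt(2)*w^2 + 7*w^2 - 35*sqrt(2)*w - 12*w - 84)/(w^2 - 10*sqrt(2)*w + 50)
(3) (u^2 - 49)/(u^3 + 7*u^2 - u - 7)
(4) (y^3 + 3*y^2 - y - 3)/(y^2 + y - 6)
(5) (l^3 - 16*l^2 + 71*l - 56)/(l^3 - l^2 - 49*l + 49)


(1) = (d^2 - 6*d + 9)/(d^2 - 16)
(2) = (w^3 + w^2*(7 - 5*sqrt(2)) + w*(-35*sqrt(2) - 12) - 84)/(w^2 - 10*sqrt(2)*w + 50)
(3) = (u - 7)/(u^2 - 1)
(4) = (y^2 - 1)/(y - 2)
(5) = (l - 8)/(l + 7)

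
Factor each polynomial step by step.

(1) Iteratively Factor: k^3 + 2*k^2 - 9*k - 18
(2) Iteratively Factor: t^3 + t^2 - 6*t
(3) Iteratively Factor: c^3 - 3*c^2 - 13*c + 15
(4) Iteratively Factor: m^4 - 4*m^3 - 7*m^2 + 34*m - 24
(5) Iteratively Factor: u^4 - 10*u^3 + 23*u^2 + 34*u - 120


(1) = (k + 3)*(k^2 - k - 6) = (k - 3)*(k + 3)*(k + 2)
(2) = (t - 2)*(t^2 + 3*t) = t*(t - 2)*(t + 3)
(3) = (c + 3)*(c^2 - 6*c + 5) = (c - 5)*(c + 3)*(c - 1)
(4) = (m - 1)*(m^3 - 3*m^2 - 10*m + 24) = (m - 2)*(m - 1)*(m^2 - m - 12) = (m - 4)*(m - 2)*(m - 1)*(m + 3)
(5) = (u + 2)*(u^3 - 12*u^2 + 47*u - 60) = (u - 3)*(u + 2)*(u^2 - 9*u + 20) = (u - 4)*(u - 3)*(u + 2)*(u - 5)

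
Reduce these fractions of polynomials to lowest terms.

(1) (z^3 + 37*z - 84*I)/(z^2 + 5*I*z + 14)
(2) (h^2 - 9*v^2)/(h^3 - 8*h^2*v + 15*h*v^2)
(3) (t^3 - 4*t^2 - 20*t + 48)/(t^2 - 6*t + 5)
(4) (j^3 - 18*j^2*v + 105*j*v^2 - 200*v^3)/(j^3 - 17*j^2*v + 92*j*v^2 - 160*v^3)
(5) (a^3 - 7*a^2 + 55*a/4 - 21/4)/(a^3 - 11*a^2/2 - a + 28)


(1) = (z^2 - 7*I*z - 12)/(z - 2*I)
(2) = (-h - 3*v)/(-h^2 + 5*h*v)
(3) = (t^3 - 4*t^2 - 20*t + 48)/(t^2 - 6*t + 5)
(4) = (-j + 5*v)/(-j + 4*v)
(5) = (2*a^2 - 7*a + 3)/(2*a^2 - 4*a - 16)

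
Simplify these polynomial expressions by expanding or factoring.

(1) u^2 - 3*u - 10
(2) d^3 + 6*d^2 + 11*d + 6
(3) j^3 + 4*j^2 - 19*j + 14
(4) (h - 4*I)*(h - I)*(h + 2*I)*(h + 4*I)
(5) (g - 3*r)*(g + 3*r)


(1) = (u - 5)*(u + 2)
(2) = (d + 1)*(d + 2)*(d + 3)
(3) = (j - 2)*(j - 1)*(j + 7)
(4) = h^4 + I*h^3 + 18*h^2 + 16*I*h + 32
(5) = g^2 - 9*r^2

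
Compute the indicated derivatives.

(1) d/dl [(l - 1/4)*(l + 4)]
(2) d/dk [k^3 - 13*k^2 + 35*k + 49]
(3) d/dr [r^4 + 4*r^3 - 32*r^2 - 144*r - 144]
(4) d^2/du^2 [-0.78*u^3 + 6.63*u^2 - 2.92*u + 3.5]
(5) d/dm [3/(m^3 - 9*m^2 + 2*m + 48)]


(1) = 2*l + 15/4
(2) = 3*k^2 - 26*k + 35
(3) = 4*r^3 + 12*r^2 - 64*r - 144
(4) = 13.26 - 4.68*u
(5) = 3*(-3*m^2 + 18*m - 2)/(m^3 - 9*m^2 + 2*m + 48)^2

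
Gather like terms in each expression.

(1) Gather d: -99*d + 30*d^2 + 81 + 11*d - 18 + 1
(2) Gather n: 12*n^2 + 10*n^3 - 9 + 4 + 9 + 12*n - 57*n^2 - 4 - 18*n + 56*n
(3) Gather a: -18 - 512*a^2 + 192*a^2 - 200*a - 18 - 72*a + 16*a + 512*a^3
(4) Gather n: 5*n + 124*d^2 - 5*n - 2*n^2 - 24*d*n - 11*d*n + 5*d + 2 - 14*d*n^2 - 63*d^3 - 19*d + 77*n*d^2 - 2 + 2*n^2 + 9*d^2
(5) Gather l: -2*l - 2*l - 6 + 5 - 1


(1) = 30*d^2 - 88*d + 64
(2) = 10*n^3 - 45*n^2 + 50*n
(3) = 512*a^3 - 320*a^2 - 256*a - 36
(4) = -63*d^3 + 133*d^2 - 14*d*n^2 - 14*d + n*(77*d^2 - 35*d)
(5) = -4*l - 2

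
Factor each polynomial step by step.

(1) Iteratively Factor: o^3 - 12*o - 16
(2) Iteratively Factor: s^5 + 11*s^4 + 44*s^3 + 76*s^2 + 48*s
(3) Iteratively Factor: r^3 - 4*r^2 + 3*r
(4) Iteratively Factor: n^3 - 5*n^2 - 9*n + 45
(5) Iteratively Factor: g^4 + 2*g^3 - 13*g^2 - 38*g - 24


(1) = (o + 2)*(o^2 - 2*o - 8) = (o - 4)*(o + 2)*(o + 2)
(2) = (s + 4)*(s^4 + 7*s^3 + 16*s^2 + 12*s) = s*(s + 4)*(s^3 + 7*s^2 + 16*s + 12) = s*(s + 2)*(s + 4)*(s^2 + 5*s + 6) = s*(s + 2)*(s + 3)*(s + 4)*(s + 2)
(3) = (r)*(r^2 - 4*r + 3) = r*(r - 1)*(r - 3)
(4) = (n + 3)*(n^2 - 8*n + 15) = (n - 3)*(n + 3)*(n - 5)
(5) = (g + 3)*(g^3 - g^2 - 10*g - 8) = (g - 4)*(g + 3)*(g^2 + 3*g + 2) = (g - 4)*(g + 1)*(g + 3)*(g + 2)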